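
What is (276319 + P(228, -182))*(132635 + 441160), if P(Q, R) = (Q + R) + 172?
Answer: 158675547915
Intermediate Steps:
P(Q, R) = 172 + Q + R
(276319 + P(228, -182))*(132635 + 441160) = (276319 + (172 + 228 - 182))*(132635 + 441160) = (276319 + 218)*573795 = 276537*573795 = 158675547915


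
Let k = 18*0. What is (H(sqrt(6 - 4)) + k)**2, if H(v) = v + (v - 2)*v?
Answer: 6 - 4*sqrt(2) ≈ 0.34315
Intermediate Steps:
H(v) = v + v*(-2 + v) (H(v) = v + (-2 + v)*v = v + v*(-2 + v))
k = 0
(H(sqrt(6 - 4)) + k)**2 = (sqrt(6 - 4)*(-1 + sqrt(6 - 4)) + 0)**2 = (sqrt(2)*(-1 + sqrt(2)) + 0)**2 = (sqrt(2)*(-1 + sqrt(2)))**2 = 2*(-1 + sqrt(2))**2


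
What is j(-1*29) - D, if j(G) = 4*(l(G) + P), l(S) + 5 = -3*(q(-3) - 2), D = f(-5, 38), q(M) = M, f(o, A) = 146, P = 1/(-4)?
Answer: -107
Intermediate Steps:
P = -¼ ≈ -0.25000
D = 146
l(S) = 10 (l(S) = -5 - 3*(-3 - 2) = -5 - 3*(-5) = -5 + 15 = 10)
j(G) = 39 (j(G) = 4*(10 - ¼) = 4*(39/4) = 39)
j(-1*29) - D = 39 - 1*146 = 39 - 146 = -107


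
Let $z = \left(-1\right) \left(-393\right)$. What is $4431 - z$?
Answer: $4038$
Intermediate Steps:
$z = 393$
$4431 - z = 4431 - 393 = 4038$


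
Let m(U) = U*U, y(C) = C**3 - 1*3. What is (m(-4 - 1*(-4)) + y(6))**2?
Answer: 45369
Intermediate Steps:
y(C) = -3 + C**3 (y(C) = C**3 - 3 = -3 + C**3)
m(U) = U**2
(m(-4 - 1*(-4)) + y(6))**2 = ((-4 - 1*(-4))**2 + (-3 + 6**3))**2 = ((-4 + 4)**2 + (-3 + 216))**2 = (0**2 + 213)**2 = (0 + 213)**2 = 213**2 = 45369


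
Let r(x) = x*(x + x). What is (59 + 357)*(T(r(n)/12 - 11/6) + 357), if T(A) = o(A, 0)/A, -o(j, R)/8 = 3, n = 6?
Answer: 3652896/25 ≈ 1.4612e+5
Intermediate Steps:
o(j, R) = -24 (o(j, R) = -8*3 = -24)
r(x) = 2*x² (r(x) = x*(2*x) = 2*x²)
T(A) = -24/A
(59 + 357)*(T(r(n)/12 - 11/6) + 357) = (59 + 357)*(-24/((2*6²)/12 - 11/6) + 357) = 416*(-24/((2*36)*(1/12) - 11*⅙) + 357) = 416*(-24/(72*(1/12) - 11/6) + 357) = 416*(-24/(6 - 11/6) + 357) = 416*(-24/25/6 + 357) = 416*(-24*6/25 + 357) = 416*(-144/25 + 357) = 416*(8781/25) = 3652896/25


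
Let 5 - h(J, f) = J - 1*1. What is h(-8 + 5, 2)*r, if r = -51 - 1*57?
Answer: -972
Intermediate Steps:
h(J, f) = 6 - J (h(J, f) = 5 - (J - 1*1) = 5 - (J - 1) = 5 - (-1 + J) = 5 + (1 - J) = 6 - J)
r = -108 (r = -51 - 57 = -108)
h(-8 + 5, 2)*r = (6 - (-8 + 5))*(-108) = (6 - 1*(-3))*(-108) = (6 + 3)*(-108) = 9*(-108) = -972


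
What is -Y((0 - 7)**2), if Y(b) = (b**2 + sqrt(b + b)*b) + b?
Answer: -2450 - 343*sqrt(2) ≈ -2935.1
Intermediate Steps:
Y(b) = b + b**2 + sqrt(2)*b**(3/2) (Y(b) = (b**2 + sqrt(2*b)*b) + b = (b**2 + (sqrt(2)*sqrt(b))*b) + b = (b**2 + sqrt(2)*b**(3/2)) + b = b + b**2 + sqrt(2)*b**(3/2))
-Y((0 - 7)**2) = -((0 - 7)**2 + ((0 - 7)**2)**2 + sqrt(2)*((0 - 7)**2)**(3/2)) = -((-7)**2 + ((-7)**2)**2 + sqrt(2)*((-7)**2)**(3/2)) = -(49 + 49**2 + sqrt(2)*49**(3/2)) = -(49 + 2401 + sqrt(2)*343) = -(49 + 2401 + 343*sqrt(2)) = -(2450 + 343*sqrt(2)) = -2450 - 343*sqrt(2)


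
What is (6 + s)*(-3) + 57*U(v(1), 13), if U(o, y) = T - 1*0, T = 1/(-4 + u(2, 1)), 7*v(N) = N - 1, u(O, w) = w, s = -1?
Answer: -34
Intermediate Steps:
v(N) = -1/7 + N/7 (v(N) = (N - 1)/7 = (-1 + N)/7 = -1/7 + N/7)
T = -1/3 (T = 1/(-4 + 1) = 1/(-3) = -1/3 ≈ -0.33333)
U(o, y) = -1/3 (U(o, y) = -1/3 - 1*0 = -1/3 + 0 = -1/3)
(6 + s)*(-3) + 57*U(v(1), 13) = (6 - 1)*(-3) + 57*(-1/3) = 5*(-3) - 19 = -15 - 19 = -34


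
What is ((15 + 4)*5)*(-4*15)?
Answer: -5700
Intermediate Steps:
((15 + 4)*5)*(-4*15) = (19*5)*(-60) = 95*(-60) = -5700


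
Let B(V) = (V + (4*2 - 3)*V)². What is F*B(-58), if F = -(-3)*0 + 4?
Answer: 484416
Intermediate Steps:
F = 4 (F = -3*0 + 4 = 0 + 4 = 4)
B(V) = 36*V² (B(V) = (V + (8 - 3)*V)² = (V + 5*V)² = (6*V)² = 36*V²)
F*B(-58) = 4*(36*(-58)²) = 4*(36*3364) = 4*121104 = 484416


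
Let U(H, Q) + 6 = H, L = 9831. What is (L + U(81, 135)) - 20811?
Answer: -10905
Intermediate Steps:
U(H, Q) = -6 + H
(L + U(81, 135)) - 20811 = (9831 + (-6 + 81)) - 20811 = (9831 + 75) - 20811 = 9906 - 20811 = -10905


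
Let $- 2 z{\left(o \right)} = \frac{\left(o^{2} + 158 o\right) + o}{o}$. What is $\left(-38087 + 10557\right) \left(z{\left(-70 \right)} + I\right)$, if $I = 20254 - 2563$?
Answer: $-485808145$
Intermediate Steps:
$I = 17691$ ($I = 20254 - 2563 = 17691$)
$z{\left(o \right)} = - \frac{o^{2} + 159 o}{2 o}$ ($z{\left(o \right)} = - \frac{\left(\left(o^{2} + 158 o\right) + o\right) \frac{1}{o}}{2} = - \frac{\left(o^{2} + 159 o\right) \frac{1}{o}}{2} = - \frac{\frac{1}{o} \left(o^{2} + 159 o\right)}{2} = - \frac{o^{2} + 159 o}{2 o}$)
$\left(-38087 + 10557\right) \left(z{\left(-70 \right)} + I\right) = \left(-38087 + 10557\right) \left(\left(- \frac{159}{2} - -35\right) + 17691\right) = - 27530 \left(\left(- \frac{159}{2} + 35\right) + 17691\right) = - 27530 \left(- \frac{89}{2} + 17691\right) = \left(-27530\right) \frac{35293}{2} = -485808145$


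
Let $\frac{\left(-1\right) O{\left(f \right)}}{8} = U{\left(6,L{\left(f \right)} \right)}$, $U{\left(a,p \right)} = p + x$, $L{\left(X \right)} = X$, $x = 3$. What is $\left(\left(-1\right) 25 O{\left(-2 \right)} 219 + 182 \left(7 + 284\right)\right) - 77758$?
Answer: $19004$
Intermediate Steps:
$U{\left(a,p \right)} = 3 + p$ ($U{\left(a,p \right)} = p + 3 = 3 + p$)
$O{\left(f \right)} = -24 - 8 f$ ($O{\left(f \right)} = - 8 \left(3 + f\right) = -24 - 8 f$)
$\left(\left(-1\right) 25 O{\left(-2 \right)} 219 + 182 \left(7 + 284\right)\right) - 77758 = \left(\left(-1\right) 25 \left(-24 - -16\right) 219 + 182 \left(7 + 284\right)\right) - 77758 = \left(- 25 \left(-24 + 16\right) 219 + 182 \cdot 291\right) - 77758 = \left(\left(-25\right) \left(-8\right) 219 + 52962\right) - 77758 = \left(200 \cdot 219 + 52962\right) - 77758 = \left(43800 + 52962\right) - 77758 = 96762 - 77758 = 19004$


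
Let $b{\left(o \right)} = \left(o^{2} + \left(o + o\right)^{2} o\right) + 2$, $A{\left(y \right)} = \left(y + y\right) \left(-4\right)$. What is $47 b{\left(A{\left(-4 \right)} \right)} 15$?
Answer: $93129090$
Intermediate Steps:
$A{\left(y \right)} = - 8 y$ ($A{\left(y \right)} = 2 y \left(-4\right) = - 8 y$)
$b{\left(o \right)} = 2 + o^{2} + 4 o^{3}$ ($b{\left(o \right)} = \left(o^{2} + \left(2 o\right)^{2} o\right) + 2 = \left(o^{2} + 4 o^{2} o\right) + 2 = \left(o^{2} + 4 o^{3}\right) + 2 = 2 + o^{2} + 4 o^{3}$)
$47 b{\left(A{\left(-4 \right)} \right)} 15 = 47 \left(2 + \left(\left(-8\right) \left(-4\right)\right)^{2} + 4 \left(\left(-8\right) \left(-4\right)\right)^{3}\right) 15 = 47 \left(2 + 32^{2} + 4 \cdot 32^{3}\right) 15 = 47 \left(2 + 1024 + 4 \cdot 32768\right) 15 = 47 \left(2 + 1024 + 131072\right) 15 = 47 \cdot 132098 \cdot 15 = 6208606 \cdot 15 = 93129090$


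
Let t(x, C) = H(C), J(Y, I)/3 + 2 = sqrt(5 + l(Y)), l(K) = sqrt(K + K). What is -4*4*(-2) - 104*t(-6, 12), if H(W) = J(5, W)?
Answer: 656 - 312*sqrt(5 + sqrt(10)) ≈ -235.37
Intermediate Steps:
l(K) = sqrt(2)*sqrt(K) (l(K) = sqrt(2*K) = sqrt(2)*sqrt(K))
J(Y, I) = -6 + 3*sqrt(5 + sqrt(2)*sqrt(Y))
H(W) = -6 + 3*sqrt(5 + sqrt(10)) (H(W) = -6 + 3*sqrt(5 + sqrt(2)*sqrt(5)) = -6 + 3*sqrt(5 + sqrt(10)))
t(x, C) = -6 + 3*sqrt(5 + sqrt(10))
-4*4*(-2) - 104*t(-6, 12) = -4*4*(-2) - 104*(-6 + 3*sqrt(5 + sqrt(10))) = -16*(-2) + (624 - 312*sqrt(5 + sqrt(10))) = 32 + (624 - 312*sqrt(5 + sqrt(10))) = 656 - 312*sqrt(5 + sqrt(10))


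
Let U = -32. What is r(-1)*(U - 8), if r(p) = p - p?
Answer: 0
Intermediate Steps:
r(p) = 0
r(-1)*(U - 8) = 0*(-32 - 8) = 0*(-40) = 0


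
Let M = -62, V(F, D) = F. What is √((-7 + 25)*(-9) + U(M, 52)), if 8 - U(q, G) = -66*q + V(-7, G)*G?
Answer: I*√3882 ≈ 62.306*I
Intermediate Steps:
U(q, G) = 8 + 7*G + 66*q (U(q, G) = 8 - (-66*q - 7*G) = 8 + (7*G + 66*q) = 8 + 7*G + 66*q)
√((-7 + 25)*(-9) + U(M, 52)) = √((-7 + 25)*(-9) + (8 + 7*52 + 66*(-62))) = √(18*(-9) + (8 + 364 - 4092)) = √(-162 - 3720) = √(-3882) = I*√3882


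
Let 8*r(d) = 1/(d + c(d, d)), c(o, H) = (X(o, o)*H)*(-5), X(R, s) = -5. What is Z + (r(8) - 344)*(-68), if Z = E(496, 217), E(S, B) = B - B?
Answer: 9731055/416 ≈ 23392.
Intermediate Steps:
E(S, B) = 0
Z = 0
c(o, H) = 25*H (c(o, H) = -5*H*(-5) = 25*H)
r(d) = 1/(208*d) (r(d) = 1/(8*(d + 25*d)) = 1/(8*((26*d))) = (1/(26*d))/8 = 1/(208*d))
Z + (r(8) - 344)*(-68) = 0 + ((1/208)/8 - 344)*(-68) = 0 + ((1/208)*(⅛) - 344)*(-68) = 0 + (1/1664 - 344)*(-68) = 0 - 572415/1664*(-68) = 0 + 9731055/416 = 9731055/416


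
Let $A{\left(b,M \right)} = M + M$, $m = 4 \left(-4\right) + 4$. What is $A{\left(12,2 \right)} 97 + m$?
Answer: $376$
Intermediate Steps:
$m = -12$ ($m = -16 + 4 = -12$)
$A{\left(b,M \right)} = 2 M$
$A{\left(12,2 \right)} 97 + m = 2 \cdot 2 \cdot 97 - 12 = 4 \cdot 97 - 12 = 388 - 12 = 376$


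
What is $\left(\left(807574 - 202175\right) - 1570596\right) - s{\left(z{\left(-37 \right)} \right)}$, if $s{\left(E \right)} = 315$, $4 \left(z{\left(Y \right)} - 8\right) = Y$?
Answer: $-965512$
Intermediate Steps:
$z{\left(Y \right)} = 8 + \frac{Y}{4}$
$\left(\left(807574 - 202175\right) - 1570596\right) - s{\left(z{\left(-37 \right)} \right)} = \left(\left(807574 - 202175\right) - 1570596\right) - 315 = \left(605399 - 1570596\right) - 315 = -965197 - 315 = -965512$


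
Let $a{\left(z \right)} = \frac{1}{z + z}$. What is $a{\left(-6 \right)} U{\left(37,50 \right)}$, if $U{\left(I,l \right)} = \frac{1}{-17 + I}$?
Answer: $- \frac{1}{240} \approx -0.0041667$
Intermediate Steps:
$a{\left(z \right)} = \frac{1}{2 z}$
$a{\left(-6 \right)} U{\left(37,50 \right)} = \frac{\frac{1}{2} \frac{1}{-6}}{-17 + 37} = \frac{\frac{1}{2} \left(- \frac{1}{6}\right)}{20} = \left(- \frac{1}{12}\right) \frac{1}{20} = - \frac{1}{240}$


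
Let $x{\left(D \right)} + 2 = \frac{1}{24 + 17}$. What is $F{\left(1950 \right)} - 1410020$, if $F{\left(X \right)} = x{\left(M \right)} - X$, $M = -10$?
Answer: $- \frac{57890851}{41} \approx -1.412 \cdot 10^{6}$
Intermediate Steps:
$x{\left(D \right)} = - \frac{81}{41}$ ($x{\left(D \right)} = -2 + \frac{1}{24 + 17} = -2 + \frac{1}{41} = - \frac{81}{41}$)
$F{\left(X \right)} = - \frac{81}{41} - X$
$F{\left(1950 \right)} - 1410020 = \left(- \frac{81}{41} - 1950\right) - 1410020 = - \frac{80031}{41} - 1410020 = - \frac{57890851}{41}$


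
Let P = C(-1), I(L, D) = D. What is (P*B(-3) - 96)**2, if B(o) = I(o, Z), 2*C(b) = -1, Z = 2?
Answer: 9409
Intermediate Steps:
C(b) = -1/2 (C(b) = (1/2)*(-1) = -1/2)
B(o) = 2
P = -1/2 ≈ -0.50000
(P*B(-3) - 96)**2 = (-1/2*2 - 96)**2 = (-1 - 96)**2 = (-97)**2 = 9409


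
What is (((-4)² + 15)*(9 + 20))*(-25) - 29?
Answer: -22504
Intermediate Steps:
(((-4)² + 15)*(9 + 20))*(-25) - 29 = ((16 + 15)*29)*(-25) - 29 = (31*29)*(-25) - 29 = 899*(-25) - 29 = -22475 - 29 = -22504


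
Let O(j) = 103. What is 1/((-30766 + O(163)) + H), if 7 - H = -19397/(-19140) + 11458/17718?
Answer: -18840140/577594608627 ≈ -3.2618e-5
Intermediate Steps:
H = 100604193/18840140 (H = 7 - (-19397/(-19140) + 11458/17718) = 7 - (-19397*(-1/19140) + 11458*(1/17718)) = 7 - (19397/19140 + 5729/8859) = 7 - 1*31276787/18840140 = 7 - 31276787/18840140 = 100604193/18840140 ≈ 5.3399)
1/((-30766 + O(163)) + H) = 1/((-30766 + 103) + 100604193/18840140) = 1/(-30663 + 100604193/18840140) = 1/(-577594608627/18840140) = -18840140/577594608627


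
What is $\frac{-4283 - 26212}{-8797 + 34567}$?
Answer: $- \frac{2033}{1718} \approx -1.1834$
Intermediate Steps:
$\frac{-4283 - 26212}{-8797 + 34567} = - \frac{30495}{25770} = \left(-30495\right) \frac{1}{25770} = - \frac{2033}{1718}$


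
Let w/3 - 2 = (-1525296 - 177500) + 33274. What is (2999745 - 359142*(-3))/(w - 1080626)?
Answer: -4077171/6089186 ≈ -0.66958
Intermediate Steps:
w = -5008560 (w = 6 + 3*((-1525296 - 177500) + 33274) = 6 + 3*(-1702796 + 33274) = 6 + 3*(-1669522) = 6 - 5008566 = -5008560)
(2999745 - 359142*(-3))/(w - 1080626) = (2999745 - 359142*(-3))/(-5008560 - 1080626) = (2999745 + 1077426)/(-6089186) = 4077171*(-1/6089186) = -4077171/6089186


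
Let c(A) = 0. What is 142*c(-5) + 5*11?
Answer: 55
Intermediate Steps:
142*c(-5) + 5*11 = 142*0 + 5*11 = 0 + 55 = 55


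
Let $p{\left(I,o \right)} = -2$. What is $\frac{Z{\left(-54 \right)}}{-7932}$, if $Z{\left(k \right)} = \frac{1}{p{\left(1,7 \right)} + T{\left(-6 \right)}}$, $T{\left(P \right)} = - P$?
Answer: $- \frac{1}{31728} \approx -3.1518 \cdot 10^{-5}$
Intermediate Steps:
$Z{\left(k \right)} = \frac{1}{4}$ ($Z{\left(k \right)} = \frac{1}{-2 - -6} = \frac{1}{-2 + 6} = \frac{1}{4}$)
$\frac{Z{\left(-54 \right)}}{-7932} = \frac{1}{4 \left(-7932\right)} = \frac{1}{4} \left(- \frac{1}{7932}\right) = - \frac{1}{31728}$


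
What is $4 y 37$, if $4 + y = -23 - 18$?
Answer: $-6660$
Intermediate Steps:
$y = -45$ ($y = -4 - 41 = -45$)
$4 y 37 = 4 \left(-45\right) 37 = \left(-180\right) 37 = -6660$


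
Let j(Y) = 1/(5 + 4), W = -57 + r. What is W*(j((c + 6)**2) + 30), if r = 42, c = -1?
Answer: -1355/3 ≈ -451.67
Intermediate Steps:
W = -15 (W = -57 + 42 = -15)
j(Y) = 1/9
W*(j((c + 6)**2) + 30) = -15*(1/9 + 30) = -15*271/9 = -1355/3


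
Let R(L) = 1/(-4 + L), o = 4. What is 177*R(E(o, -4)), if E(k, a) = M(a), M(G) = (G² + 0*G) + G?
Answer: 177/8 ≈ 22.125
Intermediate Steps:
M(G) = G + G² (M(G) = (G² + 0) + G = G² + G = G + G²)
E(k, a) = a*(1 + a)
177*R(E(o, -4)) = 177/(-4 - 4*(1 - 4)) = 177/(-4 - 4*(-3)) = 177/(-4 + 12) = 177/8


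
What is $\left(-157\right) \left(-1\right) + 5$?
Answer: $162$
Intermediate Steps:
$\left(-157\right) \left(-1\right) + 5 = 157 + 5 = 162$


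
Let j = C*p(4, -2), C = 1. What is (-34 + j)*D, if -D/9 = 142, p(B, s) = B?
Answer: 38340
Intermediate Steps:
j = 4 (j = 1*4 = 4)
D = -1278 (D = -9*142 = -1278)
(-34 + j)*D = (-34 + 4)*(-1278) = -30*(-1278) = 38340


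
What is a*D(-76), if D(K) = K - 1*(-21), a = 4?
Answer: -220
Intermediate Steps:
D(K) = 21 + K (D(K) = K + 21 = 21 + K)
a*D(-76) = 4*(21 - 76) = 4*(-55) = -220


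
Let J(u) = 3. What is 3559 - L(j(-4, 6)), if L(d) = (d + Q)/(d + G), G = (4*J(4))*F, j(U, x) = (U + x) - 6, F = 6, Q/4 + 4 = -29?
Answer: 3561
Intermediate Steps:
Q = -132 (Q = -16 + 4*(-29) = -16 - 116 = -132)
j(U, x) = -6 + U + x
G = 72 (G = (4*3)*6 = 12*6 = 72)
L(d) = (-132 + d)/(72 + d) (L(d) = (d - 132)/(d + 72) = (-132 + d)/(72 + d))
3559 - L(j(-4, 6)) = 3559 - (-132 + (-6 - 4 + 6))/(72 + (-6 - 4 + 6)) = 3559 - (-132 - 4)/(72 - 4) = 3559 - (-136)/68 = 3559 - 1*(-2) = 3559 + 2 = 3561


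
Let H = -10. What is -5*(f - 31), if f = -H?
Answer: 105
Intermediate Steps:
f = 10 (f = -1*(-10) = 10)
-5*(f - 31) = -5*(10 - 31) = -5*(-21) = 105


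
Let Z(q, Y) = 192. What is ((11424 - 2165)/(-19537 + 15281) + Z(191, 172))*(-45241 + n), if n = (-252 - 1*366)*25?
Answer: -49031834063/4256 ≈ -1.1521e+7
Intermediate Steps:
n = -15450 (n = (-252 - 366)*25 = -618*25 = -15450)
((11424 - 2165)/(-19537 + 15281) + Z(191, 172))*(-45241 + n) = ((11424 - 2165)/(-19537 + 15281) + 192)*(-45241 - 15450) = (9259/(-4256) + 192)*(-60691) = (9259*(-1/4256) + 192)*(-60691) = (-9259/4256 + 192)*(-60691) = (807893/4256)*(-60691) = -49031834063/4256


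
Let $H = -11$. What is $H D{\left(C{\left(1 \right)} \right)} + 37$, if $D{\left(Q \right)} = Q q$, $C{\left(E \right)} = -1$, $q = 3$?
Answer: $70$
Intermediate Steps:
$D{\left(Q \right)} = 3 Q$ ($D{\left(Q \right)} = Q 3 = 3 Q$)
$H D{\left(C{\left(1 \right)} \right)} + 37 = - 11 \cdot 3 \left(-1\right) + 37 = \left(-11\right) \left(-3\right) + 37 = 33 + 37 = 70$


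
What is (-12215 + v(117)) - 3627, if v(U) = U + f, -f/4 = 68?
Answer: -15997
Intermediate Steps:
f = -272 (f = -4*68 = -272)
v(U) = -272 + U (v(U) = U - 272 = -272 + U)
(-12215 + v(117)) - 3627 = (-12215 + (-272 + 117)) - 3627 = (-12215 - 155) - 3627 = -12370 - 3627 = -15997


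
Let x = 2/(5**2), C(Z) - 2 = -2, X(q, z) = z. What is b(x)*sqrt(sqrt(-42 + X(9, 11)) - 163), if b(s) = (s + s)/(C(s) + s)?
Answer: 2*sqrt(-163 + I*sqrt(31)) ≈ 0.43604 + 25.538*I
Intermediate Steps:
C(Z) = 0 (C(Z) = 2 - 2 = 0)
x = 2/25 ≈ 0.080000
b(s) = 2 (b(s) = (s + s)/(0 + s) = (2*s)/s = 2)
b(x)*sqrt(sqrt(-42 + X(9, 11)) - 163) = 2*sqrt(sqrt(-42 + 11) - 163) = 2*sqrt(sqrt(-31) - 163) = 2*sqrt(I*sqrt(31) - 163) = 2*sqrt(-163 + I*sqrt(31))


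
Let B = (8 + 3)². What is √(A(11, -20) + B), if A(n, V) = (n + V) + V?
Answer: 2*√23 ≈ 9.5917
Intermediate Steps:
A(n, V) = n + 2*V (A(n, V) = (V + n) + V = n + 2*V)
B = 121 (B = 11² = 121)
√(A(11, -20) + B) = √((11 + 2*(-20)) + 121) = √((11 - 40) + 121) = √(-29 + 121) = √92 = 2*√23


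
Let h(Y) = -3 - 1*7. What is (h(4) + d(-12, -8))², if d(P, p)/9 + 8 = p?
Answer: 23716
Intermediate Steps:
d(P, p) = -72 + 9*p
h(Y) = -10 (h(Y) = -3 - 7 = -10)
(h(4) + d(-12, -8))² = (-10 + (-72 + 9*(-8)))² = (-10 + (-72 - 72))² = (-10 - 144)² = (-154)² = 23716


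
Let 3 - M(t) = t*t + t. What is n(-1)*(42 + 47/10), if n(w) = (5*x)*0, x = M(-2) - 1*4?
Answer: 0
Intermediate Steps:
M(t) = 3 - t - t² (M(t) = 3 - (t*t + t) = 3 - (t² + t) = 3 - (t + t²) = 3 + (-t - t²) = 3 - t - t²)
x = -3 (x = (3 - 1*(-2) - 1*(-2)²) - 1*4 = (3 + 2 - 1*4) - 4 = (3 + 2 - 4) - 4 = 1 - 4 = -3)
n(w) = 0 (n(w) = (5*(-3))*0 = -15*0 = 0)
n(-1)*(42 + 47/10) = 0*(42 + 47/10) = 0*(467/10) = 0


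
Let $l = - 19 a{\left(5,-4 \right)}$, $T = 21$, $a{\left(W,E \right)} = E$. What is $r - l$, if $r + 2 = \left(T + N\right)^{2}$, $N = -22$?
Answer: $-77$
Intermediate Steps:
$r = -1$ ($r = -2 + \left(21 - 22\right)^{2} = -2 + \left(-1\right)^{2} = -2 + 1 = -1$)
$l = 76$ ($l = \left(-19\right) \left(-4\right) = 76$)
$r - l = -1 - 76 = -77$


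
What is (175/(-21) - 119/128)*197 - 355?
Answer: -837049/384 ≈ -2179.8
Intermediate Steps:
(175/(-21) - 119/128)*197 - 355 = (175*(-1/21) - 119*1/128)*197 - 355 = (-25/3 - 119/128)*197 - 355 = -3557/384*197 - 355 = -700729/384 - 355 = -837049/384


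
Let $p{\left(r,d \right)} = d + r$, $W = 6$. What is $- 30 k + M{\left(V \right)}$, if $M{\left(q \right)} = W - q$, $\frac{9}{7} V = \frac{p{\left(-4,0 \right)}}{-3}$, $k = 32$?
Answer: $- \frac{25786}{27} \approx -955.04$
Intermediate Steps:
$V = \frac{28}{27}$ ($V = \frac{7 \frac{0 - 4}{-3}}{9} = \frac{7 \left(\left(-4\right) \left(- \frac{1}{3}\right)\right)}{9} = \frac{7}{9} \cdot \frac{4}{3} = \frac{28}{27} \approx 1.037$)
$M{\left(q \right)} = 6 - q$
$- 30 k + M{\left(V \right)} = \left(-30\right) 32 + \left(6 - \frac{28}{27}\right) = -960 + \left(6 - \frac{28}{27}\right) = -960 + \frac{134}{27} = - \frac{25786}{27}$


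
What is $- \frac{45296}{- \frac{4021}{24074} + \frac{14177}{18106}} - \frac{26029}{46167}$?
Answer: $- \frac{12659982691648693}{172159866967} \approx -73536.0$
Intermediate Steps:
$- \frac{45296}{- \frac{4021}{24074} + \frac{14177}{18106}} - \frac{26029}{46167} = - \frac{45296}{\frac{67123218}{108970961}} - \frac{26029}{46167} = \left(-45296\right) \frac{108970961}{67123218} - \frac{26029}{46167} = - \frac{2467974324728}{33561609} - \frac{26029}{46167} = - \frac{12659982691648693}{172159866967}$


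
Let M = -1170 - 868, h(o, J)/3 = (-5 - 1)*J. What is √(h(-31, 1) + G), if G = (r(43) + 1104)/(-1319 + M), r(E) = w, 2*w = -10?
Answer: 5*I*√917953/1119 ≈ 4.2811*I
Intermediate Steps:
w = -5 (w = (½)*(-10) = -5)
r(E) = -5
h(o, J) = -18*J (h(o, J) = 3*((-5 - 1)*J) = 3*(-6*J) = -18*J)
M = -2038
G = -1099/3357 (G = (-5 + 1104)/(-1319 - 2038) = 1099/(-3357) = 1099*(-1/3357) = -1099/3357 ≈ -0.32738)
√(h(-31, 1) + G) = √(-18*1 - 1099/3357) = √(-18 - 1099/3357) = √(-61525/3357) = 5*I*√917953/1119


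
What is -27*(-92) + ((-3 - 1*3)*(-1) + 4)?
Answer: 2494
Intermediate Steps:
-27*(-92) + ((-3 - 1*3)*(-1) + 4) = 2484 + ((-3 - 3)*(-1) + 4) = 2484 + (-6*(-1) + 4) = 2484 + (6 + 4) = 2484 + 10 = 2494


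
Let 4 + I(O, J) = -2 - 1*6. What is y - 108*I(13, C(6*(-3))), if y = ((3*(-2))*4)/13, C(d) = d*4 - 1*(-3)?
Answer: 16824/13 ≈ 1294.2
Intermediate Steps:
C(d) = 3 + 4*d (C(d) = 4*d + 3 = 3 + 4*d)
y = -24/13 (y = -6*4*(1/13) = -24*1/13 = -24/13 ≈ -1.8462)
I(O, J) = -12 (I(O, J) = -4 + (-2 - 1*6) = -4 + (-2 - 6) = -4 - 8 = -12)
y - 108*I(13, C(6*(-3))) = -24/13 - 108*(-12) = -24/13 + 1296 = 16824/13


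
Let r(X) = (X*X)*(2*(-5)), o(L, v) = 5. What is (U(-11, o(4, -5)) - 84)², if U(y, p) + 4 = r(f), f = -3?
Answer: 31684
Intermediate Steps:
r(X) = -10*X² (r(X) = X²*(-10) = -10*X²)
U(y, p) = -94 (U(y, p) = -4 - 10*(-3)² = -4 - 10*9 = -4 - 90 = -94)
(U(-11, o(4, -5)) - 84)² = (-94 - 84)² = (-178)² = 31684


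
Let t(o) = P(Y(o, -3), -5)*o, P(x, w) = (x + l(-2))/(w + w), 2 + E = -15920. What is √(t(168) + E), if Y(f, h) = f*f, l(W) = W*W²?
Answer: I*√12248770/5 ≈ 699.96*I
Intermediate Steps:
l(W) = W³
Y(f, h) = f²
E = -15922 (E = -2 - 15920 = -15922)
P(x, w) = (-8 + x)/(2*w) (P(x, w) = (x + (-2)³)/(w + w) = (x - 8)/((2*w)) = (-8 + x)*(1/(2*w)) = (-8 + x)/(2*w))
t(o) = o*(⅘ - o²/10) (t(o) = ((½)*(-8 + o²)/(-5))*o = ((½)*(-⅕)*(-8 + o²))*o = (⅘ - o²/10)*o = o*(⅘ - o²/10))
√(t(168) + E) = √((⅒)*168*(8 - 1*168²) - 15922) = √((⅒)*168*(8 - 1*28224) - 15922) = √((⅒)*168*(8 - 28224) - 15922) = √((⅒)*168*(-28216) - 15922) = √(-2370144/5 - 15922) = √(-2449754/5) = I*√12248770/5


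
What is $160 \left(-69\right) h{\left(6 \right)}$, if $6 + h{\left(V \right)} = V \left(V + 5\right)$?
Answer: $-662400$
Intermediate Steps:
$h{\left(V \right)} = -6 + V \left(5 + V\right)$ ($h{\left(V \right)} = -6 + V \left(V + 5\right) = -6 + V \left(5 + V\right)$)
$160 \left(-69\right) h{\left(6 \right)} = 160 \left(-69\right) \left(-6 + 6^{2} + 5 \cdot 6\right) = - 11040 \left(-6 + 36 + 30\right) = \left(-11040\right) 60 = -662400$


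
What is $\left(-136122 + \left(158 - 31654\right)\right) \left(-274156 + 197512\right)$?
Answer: $12846913992$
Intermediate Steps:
$\left(-136122 + \left(158 - 31654\right)\right) \left(-274156 + 197512\right) = \left(-136122 + \left(158 - 31654\right)\right) \left(-76644\right) = \left(-136122 - 31496\right) \left(-76644\right) = \left(-167618\right) \left(-76644\right) = 12846913992$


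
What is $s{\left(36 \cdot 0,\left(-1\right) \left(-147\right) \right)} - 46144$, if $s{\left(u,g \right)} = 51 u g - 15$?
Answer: $-46159$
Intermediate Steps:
$s{\left(u,g \right)} = -15 + 51 g u$ ($s{\left(u,g \right)} = 51 g u - 15 = -15 + 51 g u$)
$s{\left(36 \cdot 0,\left(-1\right) \left(-147\right) \right)} - 46144 = \left(-15 + 51 \left(\left(-1\right) \left(-147\right)\right) 36 \cdot 0\right) - 46144 = \left(-15 + 51 \cdot 147 \cdot 0\right) - 46144 = \left(-15 + 0\right) - 46144 = -15 - 46144 = -46159$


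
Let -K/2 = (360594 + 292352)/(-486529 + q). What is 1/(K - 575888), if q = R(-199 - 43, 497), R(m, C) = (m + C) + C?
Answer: -485777/279751839084 ≈ -1.7365e-6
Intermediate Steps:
R(m, C) = m + 2*C (R(m, C) = (C + m) + C = m + 2*C)
q = 752 (q = (-199 - 43) + 2*497 = -242 + 994 = 752)
K = 1305892/485777 (K = -2*(360594 + 292352)/(-486529 + 752) = -1305892/(-485777) = -1305892*(-1)/485777 = -2*(-652946/485777) = 1305892/485777 ≈ 2.6883)
1/(K - 575888) = 1/(1305892/485777 - 575888) = 1/(-279751839084/485777) = -485777/279751839084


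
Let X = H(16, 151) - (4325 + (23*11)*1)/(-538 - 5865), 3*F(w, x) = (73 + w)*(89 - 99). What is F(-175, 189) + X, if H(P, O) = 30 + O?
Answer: 3340541/6403 ≈ 521.71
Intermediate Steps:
F(w, x) = -730/3 - 10*w/3 (F(w, x) = ((73 + w)*(89 - 99))/3 = ((73 + w)*(-10))/3 = (-730 - 10*w)/3 = -730/3 - 10*w/3)
X = 1163521/6403 (X = (30 + 151) - (4325 + (23*11)*1)/(-538 - 5865) = 181 - (4325 + 253*1)/(-6403) = 181 - (4325 + 253)*(-1)/6403 = 181 - 4578*(-1)/6403 = 181 - 1*(-4578/6403) = 181 + 4578/6403 = 1163521/6403 ≈ 181.71)
F(-175, 189) + X = (-730/3 - 10/3*(-175)) + 1163521/6403 = (-730/3 + 1750/3) + 1163521/6403 = 340 + 1163521/6403 = 3340541/6403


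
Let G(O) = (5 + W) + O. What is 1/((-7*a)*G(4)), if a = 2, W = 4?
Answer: -1/182 ≈ -0.0054945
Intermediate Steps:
G(O) = 9 + O (G(O) = (5 + 4) + O = 9 + O)
1/((-7*a)*G(4)) = 1/((-7*2)*(9 + 4)) = 1/(-14*13) = 1/(-182) = -1/182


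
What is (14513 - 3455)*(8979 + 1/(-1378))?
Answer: 68410654269/689 ≈ 9.9290e+7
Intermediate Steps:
(14513 - 3455)*(8979 + 1/(-1378)) = 11058*(8979 - 1/1378) = 11058*(12373061/1378) = 68410654269/689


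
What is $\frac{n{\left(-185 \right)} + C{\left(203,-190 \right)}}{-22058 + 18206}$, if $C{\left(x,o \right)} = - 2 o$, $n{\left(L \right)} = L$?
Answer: $- \frac{65}{1284} \approx -0.050623$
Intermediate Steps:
$\frac{n{\left(-185 \right)} + C{\left(203,-190 \right)}}{-22058 + 18206} = \frac{-185 - -380}{-22058 + 18206} = \frac{-185 + 380}{-3852} = 195 \left(- \frac{1}{3852}\right) = - \frac{65}{1284}$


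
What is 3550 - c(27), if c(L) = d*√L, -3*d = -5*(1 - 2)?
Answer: 3550 + 5*√3 ≈ 3558.7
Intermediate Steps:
d = -5/3 (d = -(-5)*(1 - 2)/3 = -(-5)*(-1)/3 = -⅓*5 = -5/3 ≈ -1.6667)
c(L) = -5*√L/3
3550 - c(27) = 3550 - (-5)*√27/3 = 3550 - (-5)*3*√3/3 = 3550 - (-5)*√3 = 3550 + 5*√3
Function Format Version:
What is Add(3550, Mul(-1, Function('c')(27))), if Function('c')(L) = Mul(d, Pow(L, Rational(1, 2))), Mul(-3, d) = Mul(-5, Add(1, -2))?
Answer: Add(3550, Mul(5, Pow(3, Rational(1, 2)))) ≈ 3558.7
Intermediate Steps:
d = Rational(-5, 3) (d = Mul(Rational(-1, 3), Mul(-5, Add(1, -2))) = Mul(Rational(-1, 3), Mul(-5, -1)) = Mul(Rational(-1, 3), 5) = Rational(-5, 3) ≈ -1.6667)
Function('c')(L) = Mul(Rational(-5, 3), Pow(L, Rational(1, 2)))
Add(3550, Mul(-1, Function('c')(27))) = Add(3550, Mul(-1, Mul(Rational(-5, 3), Pow(27, Rational(1, 2))))) = Add(3550, Mul(-1, Mul(Rational(-5, 3), Mul(3, Pow(3, Rational(1, 2)))))) = Add(3550, Mul(-1, Mul(-5, Pow(3, Rational(1, 2))))) = Add(3550, Mul(5, Pow(3, Rational(1, 2))))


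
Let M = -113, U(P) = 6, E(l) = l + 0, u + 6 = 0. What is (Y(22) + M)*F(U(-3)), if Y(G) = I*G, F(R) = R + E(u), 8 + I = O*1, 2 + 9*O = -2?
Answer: 0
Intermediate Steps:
u = -6 (u = -6 + 0 = -6)
O = -4/9 (O = -2/9 + (⅑)*(-2) = -2/9 - 2/9 = -4/9 ≈ -0.44444)
E(l) = l
I = -76/9 (I = -8 - 4/9*1 = -8 - 4/9 = -76/9 ≈ -8.4444)
F(R) = -6 + R (F(R) = R - 6 = -6 + R)
Y(G) = -76*G/9
(Y(22) + M)*F(U(-3)) = (-76/9*22 - 113)*(-6 + 6) = (-1672/9 - 113)*0 = -2689/9*0 = 0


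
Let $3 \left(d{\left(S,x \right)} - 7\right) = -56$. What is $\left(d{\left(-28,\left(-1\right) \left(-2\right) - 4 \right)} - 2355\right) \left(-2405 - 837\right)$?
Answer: $\frac{23018200}{3} \approx 7.6727 \cdot 10^{6}$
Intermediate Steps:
$d{\left(S,x \right)} = - \frac{35}{3}$ ($d{\left(S,x \right)} = 7 + \frac{1}{3} \left(-56\right) = 7 - \frac{56}{3} = - \frac{35}{3}$)
$\left(d{\left(-28,\left(-1\right) \left(-2\right) - 4 \right)} - 2355\right) \left(-2405 - 837\right) = \left(- \frac{35}{3} - 2355\right) \left(-2405 - 837\right) = - \frac{7100 \left(-2405 - 837\right)}{3} = \left(- \frac{7100}{3}\right) \left(-3242\right) = \frac{23018200}{3}$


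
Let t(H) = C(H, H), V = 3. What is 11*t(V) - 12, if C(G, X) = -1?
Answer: -23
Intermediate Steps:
t(H) = -1
11*t(V) - 12 = 11*(-1) - 12 = -11 - 12 = -23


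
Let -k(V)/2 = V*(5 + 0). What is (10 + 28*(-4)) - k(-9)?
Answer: -192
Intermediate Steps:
k(V) = -10*V (k(V) = -2*V*(5 + 0) = -2*V*5 = -10*V)
(10 + 28*(-4)) - k(-9) = (10 + 28*(-4)) - (-10)*(-9) = (10 - 112) - 1*90 = -102 - 90 = -192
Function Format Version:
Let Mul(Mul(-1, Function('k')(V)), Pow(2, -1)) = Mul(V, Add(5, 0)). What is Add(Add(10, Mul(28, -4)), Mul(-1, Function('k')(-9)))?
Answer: -192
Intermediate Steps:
Function('k')(V) = Mul(-10, V) (Function('k')(V) = Mul(-2, Mul(V, Add(5, 0))) = Mul(-2, Mul(V, 5)) = Mul(-2, Mul(5, V)) = Mul(-10, V))
Add(Add(10, Mul(28, -4)), Mul(-1, Function('k')(-9))) = Add(Add(10, Mul(28, -4)), Mul(-1, Mul(-10, -9))) = Add(Add(10, -112), Mul(-1, 90)) = Add(-102, -90) = -192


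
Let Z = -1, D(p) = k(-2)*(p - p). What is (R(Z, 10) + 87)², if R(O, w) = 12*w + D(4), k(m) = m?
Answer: 42849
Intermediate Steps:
D(p) = 0 (D(p) = -2*(p - p) = -2*0 = 0)
R(O, w) = 12*w (R(O, w) = 12*w + 0 = 12*w)
(R(Z, 10) + 87)² = (12*10 + 87)² = (120 + 87)² = 207² = 42849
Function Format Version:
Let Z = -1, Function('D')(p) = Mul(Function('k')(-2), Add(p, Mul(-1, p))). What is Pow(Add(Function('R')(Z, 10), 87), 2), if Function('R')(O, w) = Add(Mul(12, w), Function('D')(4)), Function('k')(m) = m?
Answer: 42849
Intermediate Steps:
Function('D')(p) = 0 (Function('D')(p) = Mul(-2, Add(p, Mul(-1, p))) = Mul(-2, 0) = 0)
Function('R')(O, w) = Mul(12, w) (Function('R')(O, w) = Add(Mul(12, w), 0) = Mul(12, w))
Pow(Add(Function('R')(Z, 10), 87), 2) = Pow(Add(Mul(12, 10), 87), 2) = Pow(Add(120, 87), 2) = Pow(207, 2) = 42849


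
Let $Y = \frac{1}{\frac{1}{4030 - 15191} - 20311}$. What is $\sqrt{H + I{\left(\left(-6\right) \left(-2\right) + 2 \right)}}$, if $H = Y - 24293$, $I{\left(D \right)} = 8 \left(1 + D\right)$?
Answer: $\frac{i \sqrt{1213107893755722226}}{7084096} \approx 155.48 i$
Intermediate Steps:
$Y = - \frac{11161}{226691072}$ ($Y = \frac{1}{\frac{1}{-11161} - 20311} = \frac{1}{- \frac{1}{11161} - 20311} = \frac{1}{- \frac{226691072}{11161}} = - \frac{11161}{226691072} \approx -4.9234 \cdot 10^{-5}$)
$I{\left(D \right)} = 8 + 8 D$
$H = - \frac{5507006223257}{226691072}$ ($H = - \frac{11161}{226691072} - 24293 = - \frac{5507006223257}{226691072} \approx -24293.0$)
$\sqrt{H + I{\left(\left(-6\right) \left(-2\right) + 2 \right)}} = \sqrt{- \frac{5507006223257}{226691072} + \left(8 + 8 \left(\left(-6\right) \left(-2\right) + 2\right)\right)} = \sqrt{- \frac{5507006223257}{226691072} + \left(8 + 8 \left(12 + 2\right)\right)} = \sqrt{- \frac{5507006223257}{226691072} + \left(8 + 8 \cdot 14\right)} = \sqrt{- \frac{5507006223257}{226691072} + \left(8 + 112\right)} = \sqrt{- \frac{5507006223257}{226691072} + 120} = \sqrt{- \frac{5479803294617}{226691072}} = \frac{i \sqrt{1213107893755722226}}{7084096}$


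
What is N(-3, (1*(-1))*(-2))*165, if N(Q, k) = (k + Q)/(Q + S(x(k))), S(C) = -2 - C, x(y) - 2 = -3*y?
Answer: 165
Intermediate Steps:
x(y) = 2 - 3*y
N(Q, k) = (Q + k)/(-4 + Q + 3*k) (N(Q, k) = (k + Q)/(Q + (-2 - (2 - 3*k))) = (Q + k)/(Q + (-2 + (-2 + 3*k))) = (Q + k)/(Q + (-4 + 3*k)) = (Q + k)/(-4 + Q + 3*k))
N(-3, (1*(-1))*(-2))*165 = ((-3 + (1*(-1))*(-2))/(-4 - 3 + 3*((1*(-1))*(-2))))*165 = ((-3 - 1*(-2))/(-4 - 3 + 3*(-1*(-2))))*165 = ((-3 + 2)/(-4 - 3 + 3*2))*165 = (-1/(-4 - 3 + 6))*165 = (-1/(-1))*165 = -1*(-1)*165 = 1*165 = 165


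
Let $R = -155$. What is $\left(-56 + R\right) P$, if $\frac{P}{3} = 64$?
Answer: $-40512$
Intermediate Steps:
$P = 192$ ($P = 3 \cdot 64 = 192$)
$\left(-56 + R\right) P = \left(-56 - 155\right) 192 = \left(-211\right) 192 = -40512$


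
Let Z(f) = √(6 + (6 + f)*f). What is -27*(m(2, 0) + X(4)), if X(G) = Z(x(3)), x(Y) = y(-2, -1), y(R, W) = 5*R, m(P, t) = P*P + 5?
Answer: -243 - 27*√46 ≈ -426.12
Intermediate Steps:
m(P, t) = 5 + P² (m(P, t) = P² + 5 = 5 + P²)
x(Y) = -10 (x(Y) = 5*(-2) = -10)
Z(f) = √(6 + f*(6 + f))
X(G) = √46 (X(G) = √(6 + (-10)² + 6*(-10)) = √(6 + 100 - 60) = √46)
-27*(m(2, 0) + X(4)) = -27*((5 + 2²) + √46) = -27*((5 + 4) + √46) = -27*(9 + √46) = -243 - 27*√46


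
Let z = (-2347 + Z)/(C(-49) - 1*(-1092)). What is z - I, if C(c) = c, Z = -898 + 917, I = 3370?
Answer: -3517238/1043 ≈ -3372.2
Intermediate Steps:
Z = 19
z = -2328/1043 (z = (-2347 + 19)/(-49 - 1*(-1092)) = -2328/(-49 + 1092) = -2328/1043 ≈ -2.2320)
z - I = -2328/1043 - 1*3370 = -2328/1043 - 3370 = -3517238/1043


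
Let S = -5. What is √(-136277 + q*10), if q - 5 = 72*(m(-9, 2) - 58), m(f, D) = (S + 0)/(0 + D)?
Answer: I*√179787 ≈ 424.01*I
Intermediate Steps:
m(f, D) = -5/D (m(f, D) = (-5 + 0)/(0 + D) = -5/D)
q = -4351 (q = 5 + 72*(-5/2 - 58) = 5 + 72*(-121/2) = 5 - 4356 = -4351)
√(-136277 + q*10) = √(-136277 - 4351*10) = √(-136277 - 43510) = √(-179787) = I*√179787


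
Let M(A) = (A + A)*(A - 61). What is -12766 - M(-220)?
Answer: -136406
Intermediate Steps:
M(A) = 2*A*(-61 + A) (M(A) = (2*A)*(-61 + A) = 2*A*(-61 + A))
-12766 - M(-220) = -12766 - 2*(-220)*(-61 - 220) = -12766 - 2*(-220)*(-281) = -12766 - 1*123640 = -12766 - 123640 = -136406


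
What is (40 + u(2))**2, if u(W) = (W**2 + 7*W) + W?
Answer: 3600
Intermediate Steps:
u(W) = W**2 + 8*W
(40 + u(2))**2 = (40 + 2*(8 + 2))**2 = (40 + 2*10)**2 = (40 + 20)**2 = 60**2 = 3600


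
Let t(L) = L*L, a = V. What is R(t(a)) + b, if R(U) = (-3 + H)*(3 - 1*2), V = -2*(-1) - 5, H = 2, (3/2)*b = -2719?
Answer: -5441/3 ≈ -1813.7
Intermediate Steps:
b = -5438/3 (b = (⅔)*(-2719) = -5438/3 ≈ -1812.7)
V = -3 (V = 2 - 5 = -3)
a = -3
t(L) = L²
R(U) = -1 (R(U) = (-3 + 2)*(3 - 1*2) = -(3 - 2) = -1*1 = -1)
R(t(a)) + b = -1 - 5438/3 = -5441/3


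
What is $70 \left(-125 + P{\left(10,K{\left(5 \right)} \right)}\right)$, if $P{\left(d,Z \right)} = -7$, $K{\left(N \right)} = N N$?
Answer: $-9240$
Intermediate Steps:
$K{\left(N \right)} = N^{2}$
$70 \left(-125 + P{\left(10,K{\left(5 \right)} \right)}\right) = 70 \left(-125 - 7\right) = 70 \left(-132\right) = -9240$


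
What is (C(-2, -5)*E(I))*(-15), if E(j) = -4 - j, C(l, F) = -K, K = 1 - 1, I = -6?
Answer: 0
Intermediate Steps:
K = 0
C(l, F) = 0 (C(l, F) = -1*0 = 0)
(C(-2, -5)*E(I))*(-15) = (0*(-4 - 1*(-6)))*(-15) = (0*(-4 + 6))*(-15) = (0*2)*(-15) = 0*(-15) = 0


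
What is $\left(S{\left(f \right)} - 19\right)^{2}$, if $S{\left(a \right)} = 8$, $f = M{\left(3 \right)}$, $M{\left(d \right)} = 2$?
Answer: $121$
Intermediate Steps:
$f = 2$
$\left(S{\left(f \right)} - 19\right)^{2} = \left(8 - 19\right)^{2} = \left(-11\right)^{2} = 121$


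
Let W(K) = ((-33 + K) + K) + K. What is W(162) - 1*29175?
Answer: -28722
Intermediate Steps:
W(K) = -33 + 3*K (W(K) = (-33 + 2*K) + K = -33 + 3*K)
W(162) - 1*29175 = (-33 + 3*162) - 1*29175 = (-33 + 486) - 29175 = 453 - 29175 = -28722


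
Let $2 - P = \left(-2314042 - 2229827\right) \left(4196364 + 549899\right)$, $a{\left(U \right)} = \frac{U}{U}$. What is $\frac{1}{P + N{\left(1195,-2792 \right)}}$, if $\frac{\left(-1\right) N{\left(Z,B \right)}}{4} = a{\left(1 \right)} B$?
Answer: $\frac{1}{21566397322717} \approx 4.6368 \cdot 10^{-14}$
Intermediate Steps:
$a{\left(U \right)} = 1$
$P = 21566397311549$ ($P = 2 - \left(-2314042 - 2229827\right) \left(4196364 + 549899\right) = 2 - \left(-4543869\right) 4746263 = 2 - -21566397311547 = 2 + 21566397311547 = 21566397311549$)
$N{\left(Z,B \right)} = - 4 B$ ($N{\left(Z,B \right)} = - 4 \cdot 1 B = - 4 B$)
$\frac{1}{P + N{\left(1195,-2792 \right)}} = \frac{1}{21566397311549 - -11168} = \frac{1}{21566397311549 + 11168} = \frac{1}{21566397322717}$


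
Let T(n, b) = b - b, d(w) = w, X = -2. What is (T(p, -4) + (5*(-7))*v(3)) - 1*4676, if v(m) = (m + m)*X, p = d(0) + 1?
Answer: -4256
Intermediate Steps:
p = 1 (p = 0 + 1 = 1)
v(m) = -4*m (v(m) = (m + m)*(-2) = (2*m)*(-2) = -4*m)
T(n, b) = 0
(T(p, -4) + (5*(-7))*v(3)) - 1*4676 = (0 + (5*(-7))*(-4*3)) - 1*4676 = (0 - 35*(-12)) - 4676 = (0 + 420) - 4676 = 420 - 4676 = -4256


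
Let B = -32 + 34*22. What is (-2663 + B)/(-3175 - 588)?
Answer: 1947/3763 ≈ 0.51741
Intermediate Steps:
B = 716 (B = -32 + 748 = 716)
(-2663 + B)/(-3175 - 588) = (-2663 + 716)/(-3175 - 588) = -1947/(-3763) = -1947*(-1/3763) = 1947/3763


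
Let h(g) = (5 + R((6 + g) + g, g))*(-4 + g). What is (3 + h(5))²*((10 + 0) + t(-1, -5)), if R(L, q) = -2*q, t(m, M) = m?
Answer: 36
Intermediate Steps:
h(g) = (-4 + g)*(5 - 2*g) (h(g) = (5 - 2*g)*(-4 + g) = (-4 + g)*(5 - 2*g))
(3 + h(5))²*((10 + 0) + t(-1, -5)) = (3 + (-20 - 2*5² + 13*5))²*((10 + 0) - 1) = (3 + (-20 - 2*25 + 65))²*(10 - 1) = (3 + (-20 - 50 + 65))²*9 = (3 - 5)²*9 = (-2)²*9 = 4*9 = 36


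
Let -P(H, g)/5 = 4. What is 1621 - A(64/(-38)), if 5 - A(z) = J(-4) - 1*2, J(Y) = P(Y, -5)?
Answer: 1594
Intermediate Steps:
P(H, g) = -20 (P(H, g) = -5*4 = -20)
J(Y) = -20
A(z) = 27 (A(z) = 5 - (-20 - 1*2) = 5 - (-20 - 2) = 5 - 1*(-22) = 5 + 22 = 27)
1621 - A(64/(-38)) = 1621 - 1*27 = 1621 - 27 = 1594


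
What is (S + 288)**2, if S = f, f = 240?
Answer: 278784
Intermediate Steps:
S = 240
(S + 288)**2 = (240 + 288)**2 = 528**2 = 278784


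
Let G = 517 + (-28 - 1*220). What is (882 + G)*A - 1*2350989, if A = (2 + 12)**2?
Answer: -2125393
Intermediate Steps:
G = 269 (G = 517 + (-28 - 220) = 517 - 248 = 269)
A = 196 (A = 14**2 = 196)
(882 + G)*A - 1*2350989 = (882 + 269)*196 - 1*2350989 = 1151*196 - 2350989 = 225596 - 2350989 = -2125393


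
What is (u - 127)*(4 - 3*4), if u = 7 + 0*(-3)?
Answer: 960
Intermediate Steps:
u = 7 (u = 7 + 0 = 7)
(u - 127)*(4 - 3*4) = (7 - 127)*(4 - 3*4) = -120*(4 - 12) = -120*(-8) = 960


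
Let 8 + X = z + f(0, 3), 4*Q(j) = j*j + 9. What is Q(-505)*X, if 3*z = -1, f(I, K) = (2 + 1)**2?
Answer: 127517/3 ≈ 42506.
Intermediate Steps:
f(I, K) = 9 (f(I, K) = 3**2 = 9)
z = -1/3 (z = (1/3)*(-1) = -1/3 ≈ -0.33333)
Q(j) = 9/4 + j**2/4 (Q(j) = (j*j + 9)/4 = (j**2 + 9)/4 = (9 + j**2)/4 = 9/4 + j**2/4)
X = 2/3 (X = -8 + (-1/3 + 9) = -8 + 26/3 = 2/3 ≈ 0.66667)
Q(-505)*X = (9/4 + (1/4)*(-505)**2)*(2/3) = (9/4 + (1/4)*255025)*(2/3) = (9/4 + 255025/4)*(2/3) = (127517/2)*(2/3) = 127517/3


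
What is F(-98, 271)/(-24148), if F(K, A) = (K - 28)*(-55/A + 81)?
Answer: 689724/1636027 ≈ 0.42158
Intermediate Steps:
F(K, A) = (-28 + K)*(81 - 55/A)
F(-98, 271)/(-24148) = ((1540 - 55*(-98) + 81*271*(-28 - 98))/271)/(-24148) = ((1540 + 5390 + 81*271*(-126))/271)*(-1/24148) = ((1540 + 5390 - 2765826)/271)*(-1/24148) = ((1/271)*(-2758896))*(-1/24148) = -2758896/271*(-1/24148) = 689724/1636027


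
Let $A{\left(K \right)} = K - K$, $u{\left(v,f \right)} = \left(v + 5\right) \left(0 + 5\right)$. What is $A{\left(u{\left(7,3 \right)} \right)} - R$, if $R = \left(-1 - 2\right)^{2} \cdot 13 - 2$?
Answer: $-115$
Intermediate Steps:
$u{\left(v,f \right)} = 25 + 5 v$ ($u{\left(v,f \right)} = \left(5 + v\right) 5 = 25 + 5 v$)
$A{\left(K \right)} = 0$
$R = 115$ ($R = \left(-3\right)^{2} \cdot 13 - 2 = 9 \cdot 13 - 2 = 117 - 2 = 115$)
$A{\left(u{\left(7,3 \right)} \right)} - R = 0 - 115 = -115$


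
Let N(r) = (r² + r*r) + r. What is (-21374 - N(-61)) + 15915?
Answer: -12840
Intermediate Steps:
N(r) = r + 2*r² (N(r) = (r² + r²) + r = 2*r² + r = r + 2*r²)
(-21374 - N(-61)) + 15915 = (-21374 - (-61)*(1 + 2*(-61))) + 15915 = (-21374 - (-61)*(1 - 122)) + 15915 = (-21374 - (-61)*(-121)) + 15915 = (-21374 - 1*7381) + 15915 = (-21374 - 7381) + 15915 = -28755 + 15915 = -12840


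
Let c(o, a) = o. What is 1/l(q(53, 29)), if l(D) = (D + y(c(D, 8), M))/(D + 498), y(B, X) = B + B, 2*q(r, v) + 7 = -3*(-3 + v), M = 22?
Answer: -911/255 ≈ -3.5725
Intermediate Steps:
q(r, v) = 1 - 3*v/2 (q(r, v) = -7/2 + (-3*(-3 + v))/2 = -7/2 + (9 - 3*v)/2 = -7/2 + (9/2 - 3*v/2) = 1 - 3*v/2)
y(B, X) = 2*B
l(D) = 3*D/(498 + D) (l(D) = (D + 2*D)/(D + 498) = (3*D)/(498 + D) = 3*D/(498 + D))
1/l(q(53, 29)) = 1/(3*(1 - 3/2*29)/(498 + (1 - 3/2*29))) = 1/(3*(1 - 87/2)/(498 + (1 - 87/2))) = 1/(3*(-85/2)/(498 - 85/2)) = 1/(3*(-85/2)/(911/2)) = 1/(3*(-85/2)*(2/911)) = 1/(-255/911) = -911/255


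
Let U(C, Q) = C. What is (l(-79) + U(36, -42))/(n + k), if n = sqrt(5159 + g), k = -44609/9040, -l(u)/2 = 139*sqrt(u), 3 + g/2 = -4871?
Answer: -1613061440/41890042809 - 22718604800*sqrt(362531)/377010385281 - 326886400*I*sqrt(4589)/41890042809 + 112107770080*I*sqrt(79)/377010385281 ≈ -36.321 + 2.1144*I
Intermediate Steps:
g = -9748 (g = -6 + 2*(-4871) = -6 - 9742 = -9748)
l(u) = -278*sqrt(u)
k = -44609/9040 (k = -44609*1/9040 = -44609/9040 ≈ -4.9346)
n = I*sqrt(4589) (n = sqrt(5159 - 9748) = sqrt(-4589) = I*sqrt(4589) ≈ 67.742*I)
(l(-79) + U(36, -42))/(n + k) = (-278*I*sqrt(79) + 36)/(I*sqrt(4589) - 44609/9040) = (-278*I*sqrt(79) + 36)/(-44609/9040 + I*sqrt(4589)) = (36 - 278*I*sqrt(79))/(-44609/9040 + I*sqrt(4589))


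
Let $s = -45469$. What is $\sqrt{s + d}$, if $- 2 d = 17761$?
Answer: $\frac{i \sqrt{217398}}{2} \approx 233.13 i$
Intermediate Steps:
$d = - \frac{17761}{2}$ ($d = \left(- \frac{1}{2}\right) 17761 = - \frac{17761}{2} \approx -8880.5$)
$\sqrt{s + d} = \sqrt{-45469 - \frac{17761}{2}} = \sqrt{- \frac{108699}{2}} = \frac{i \sqrt{217398}}{2}$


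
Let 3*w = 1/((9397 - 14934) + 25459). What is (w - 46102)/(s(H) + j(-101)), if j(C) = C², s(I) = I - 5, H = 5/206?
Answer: -283799209493/62765685423 ≈ -4.5216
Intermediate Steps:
H = 5/206 (H = 5*(1/206) = 5/206 ≈ 0.024272)
w = 1/59766 (w = 1/(3*((9397 - 14934) + 25459)) = 1/(3*(-5537 + 25459)) = (⅓)/19922 = (⅓)*(1/19922) = 1/59766 ≈ 1.6732e-5)
s(I) = -5 + I
(w - 46102)/(s(H) + j(-101)) = (1/59766 - 46102)/((-5 + 5/206) + (-101)²) = -2755332131/(59766*(-1025/206 + 10201)) = -2755332131/(59766*2100381/206) = -2755332131/59766*206/2100381 = -283799209493/62765685423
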